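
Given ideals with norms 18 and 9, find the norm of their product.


N(IJ) = N(I) * N(J)
= 18 * 9
= 162

162


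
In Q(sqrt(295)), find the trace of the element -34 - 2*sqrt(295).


Tr(a + b*sqrt(d)) = (a + b*sqrt(d)) + (a - b*sqrt(d)) = 2a
= 2 * (-34)
= -68

-68


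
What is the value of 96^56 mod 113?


p = 113 is prime and the exponent is (p-1)/2 = 56, so by Euler's criterion 96^56 = (96/113) = +1 or -1 mod 113.
Compute by square-and-multiply:
  56 = 32 + 16 + 8 (binary 111000)
  Repeated squaring mod 113: 96^1 = 96, 96^2 = 63, 96^4 = 14, 96^8 = 83, 96^16 = 109, 96^32 = 16
  96^56 = 96^32 * 96^16 * 96^8 = 16 * 109 * 83 mod 113
    16 * 109 = 1744 = 49 mod 113
    49 * 83 = 4067 = 112 mod 113
  96^56 = 112 mod 113
Result 112 = p - 1 = -1 mod 113: 96 is a quadratic non-residue mod 113. As a residue in [0, p-1] the value is 112.
96^56 mod 113 = 112

112


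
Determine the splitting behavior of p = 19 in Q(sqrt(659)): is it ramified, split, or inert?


K = Q(sqrt(659)). Since d mod 4 = 3, disc(K) = 2636.
Check p | disc: 2636 mod 19 = 14.
p does not divide disc. Compute Legendre symbol (d/p):
13^((19-1)/2) mod 19 = -1
(d/p) = -1, so p is inert: (p) stays prime with e=1, f=2, g=1.
Therefore p is inert.

inert


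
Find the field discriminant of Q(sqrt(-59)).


For K = Q(sqrt(d)) with d squarefree: disc(K) = d if d = 1 mod 4, and disc(K) = 4d if d = 2 or 3 mod 4.
Here d = -59, and d mod 4 = 1.
d = 1 mod 4 (O_K = Z[(1+sqrt(d))/2]), so disc(K) = d = -59

-59


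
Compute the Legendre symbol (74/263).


p = 263 is prime, so compute (74/263) with the reciprocity algorithm (Jacobi-symbol steps: pull out 2s via (2/n), flip via reciprocity, reduce):
  pull out 2: (2/263) = +1  (since 263 mod 8 = 7)
  reciprocity: (37/263) -> +(263/37)
  reduce: (4/37)
  pull out 2: (2/37) = -1  (since 37 mod 8 = 5)
  pull out 2: (2/37) = -1  (since 37 mod 8 = 5)
  (1/37) = 1
Product of signs = 1
(74/263) = 1

1


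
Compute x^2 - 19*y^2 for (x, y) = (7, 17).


x^2 - d*y^2
= 7^2 - 19*17^2
= 49 - 5491
= -5442

-5442


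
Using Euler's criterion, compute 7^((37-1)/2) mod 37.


p = 37 is prime and the exponent is (p-1)/2 = 18, so by Euler's criterion 7^18 = (7/37) = +1 or -1 mod 37.
Compute by square-and-multiply:
  18 = 16 + 2 (binary 10010)
  Repeated squaring mod 37: 7^1 = 7, 7^2 = 12, 7^4 = 33, 7^8 = 16, 7^16 = 34
  7^18 = 7^16 * 7^2 = 34 * 12 mod 37
    34 * 12 = 408 = 1 mod 37
  7^18 = 1 mod 37
Result 1: 7 is a quadratic residue mod 37.
7^18 mod 37 = 1

1


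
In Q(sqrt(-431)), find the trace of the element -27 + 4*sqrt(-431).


Tr(a + b*sqrt(d)) = (a + b*sqrt(d)) + (a - b*sqrt(d)) = 2a
= 2 * (-27)
= -54

-54


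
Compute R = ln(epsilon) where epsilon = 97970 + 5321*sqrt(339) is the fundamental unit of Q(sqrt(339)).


epsilon = 97970 + 5321*sqrt(339)
= 195940.0000
R = ln(195940.0000)
= 12.1856

12.1856


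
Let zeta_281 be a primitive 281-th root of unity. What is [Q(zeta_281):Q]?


The degree equals Euler's totient phi(281).
281 = 281
phi(281) = 280

280


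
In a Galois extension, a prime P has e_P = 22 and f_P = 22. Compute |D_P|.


|D_P| = e * f
= 22 * 22
= 484

484


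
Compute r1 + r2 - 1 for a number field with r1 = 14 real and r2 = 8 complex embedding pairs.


By Dirichlet's unit theorem:
rank = r1 + r2 - 1
= 14 + 8 - 1
= 21

21


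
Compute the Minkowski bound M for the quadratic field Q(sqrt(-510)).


d = -510, d mod 4 = 2, so disc(K) = 4d = -2040; |disc(K)| = 2040
Imaginary quadratic field, so n = 2, s = r2 = 1, r1 = 0
M = (n!/n^n) * (4/pi)^s * sqrt(|disc(K)|) = (2!/2^2) * (4/pi)^1 * sqrt(2040)
= 0.5 * 1.273240 * 45.166359
= 28.7538

28.7538


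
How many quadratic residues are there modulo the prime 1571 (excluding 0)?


For prime p, the number of non-zero quadratic residues is (p-1)/2.
= (1571-1)/2
= 785

785


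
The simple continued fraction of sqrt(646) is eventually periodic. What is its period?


Run the CF algorithm for sqrt(646).
a_0 = floor(sqrt(646)) = 25; set m_0=0, q_0=1.
Recurrence: m' = q*a - m,  q' = (d - m'^2)/q,  a' = floor((a_0 + m')/q').
  step 1: m=25, q=21, a=2
  step 2: m=17, q=17, a=2
  step 3: m=17, q=21, a=2
  step 4: m=25, q=1, a=50
a_4 = 2*a_0 = 50, so the period closes here.
sqrt(646) = [25; 2, 2, 2, 50]
Period length = 4

4


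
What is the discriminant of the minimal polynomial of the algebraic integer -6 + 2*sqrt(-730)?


The element -6 + 2*sqrt(-730) has minimal polynomial:
x^2 + 12*x + 2956
Discriminant = (12)^2 - 4*(2956)
= 144 - 11824
= -11680

-11680


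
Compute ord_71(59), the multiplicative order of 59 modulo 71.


We want ord_71(59), the smallest k >= 1 with 59^k = 1 mod 71.
n = 71 = 71, phi(71) = 70; the order divides phi(n).
Divisors of 70: 1, 2, 5, 7, 10, 14, 35, 70
Repeated squaring mod 71: 59^1 = 59, 59^2 = 2, 59^4 = 4, 59^8 = 16, 59^16 = 43, 59^32 = 3, 59^64 = 9
Test divisors in increasing order:
  k=1: 59^1 = 59 mod 71
  k=2: 59^2 = 2 mod 71
  k=5: 59^5 = 4 * 59 = 23 mod 71
  k=7: 59^7 = 4 * 2 * 59 = 46 mod 71
  k=10: 59^10 = 16 * 2 = 32 mod 71
  k=14: 59^14 = 16 * 4 * 2 = 57 mod 71
  k=35: 59^35 = 3 * 2 * 59 = 70 mod 71
  k=70: 59^70 = 9 * 4 * 2 = 1 mod 71  <- first divisor giving 1
Order = 70

70


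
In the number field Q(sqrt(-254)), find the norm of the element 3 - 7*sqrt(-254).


N(a + b*sqrt(d)) = a^2 - d*b^2
= (3)^2 - (-254)*(-7)^2
= 9 + 12446
= 12455

12455


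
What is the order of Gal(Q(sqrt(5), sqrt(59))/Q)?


The 2 square roots of distinct primes are multiplicatively independent over Q,
so [K:Q] = 2^2 and Gal(K/Q) is isomorphic to (Z/2Z)^2.
|Gal| = 2^2 = 4

4


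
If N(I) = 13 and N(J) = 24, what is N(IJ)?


N(IJ) = N(I) * N(J)
= 13 * 24
= 312

312


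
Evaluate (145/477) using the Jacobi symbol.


Compute (145/477) via quadratic reciprocity:
  reciprocity: (145/477) -> +(477/145)
  reduce: (42/145)
  pull out 2: (2/145) = +1  (since 145 mod 8 = 1)
  reciprocity: (21/145) -> +(145/21)
  reduce: (19/21)
  reciprocity: (19/21) -> +(21/19)
  reduce: (2/19)
  pull out 2: (2/19) = -1  (since 19 mod 8 = 3)
  (1/19) = 1
Product of signs = -1

-1


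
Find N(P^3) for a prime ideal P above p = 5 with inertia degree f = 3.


N(P^a) = p^(a*f)
= 5^(3*3)
= 5^9
= 1953125

1953125


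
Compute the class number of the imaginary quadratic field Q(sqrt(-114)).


K = Q(sqrt(-114)). d mod 4 = 2, so D = disc(K) = 4d = -456
h(K) equals the number of primitive reduced positive-definite forms (a, b, c) = a*x^2 + b*x*y + c*y^2 with b^2 - 4ac = D,
where reduced means |b| <= a <= c, with b >= 0 whenever |b| = a or a = c, and primitive means gcd(a, b, c) = 1.
Reduced forces 3a^2 <= |D| = 456, so 1 <= a <= 12; b must have the parity of D, and c = (b^2 - D)/(4a) must be an integer >= a.
Enumerate a = 1..12, b in [-a, a]:
  a=1: (1, 0, 114)  [1]
  a=2: (2, 0, 57)  [1]
  a=3: (3, 0, 38)  [1]
  a=4: none
  a=5: (5, -2, 23), (5, 2, 23)  [2]
  a=6: (6, 0, 19)  [1]
  a=7..9: none
  a=10: (10, -8, 13), (10, 8, 13)  [2]
  a=11..12: none
Total reduced forms: 1 + 1 + 1 + 2 + 1 + 2 = 8
h = 8

8


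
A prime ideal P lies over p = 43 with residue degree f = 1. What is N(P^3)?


N(P^a) = p^(a*f)
= 43^(3*1)
= 43^3
= 79507

79507


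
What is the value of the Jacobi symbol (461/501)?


Compute (461/501) via quadratic reciprocity:
  reciprocity: (461/501) -> +(501/461)
  reduce: (40/461)
  pull out 2: (2/461) = -1  (since 461 mod 8 = 5)
  pull out 2: (2/461) = -1  (since 461 mod 8 = 5)
  pull out 2: (2/461) = -1  (since 461 mod 8 = 5)
  reciprocity: (5/461) -> +(461/5)
  reduce: (1/5)
  (1/5) = 1
Product of signs = -1

-1


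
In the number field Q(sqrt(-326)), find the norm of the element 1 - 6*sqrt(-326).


N(a + b*sqrt(d)) = a^2 - d*b^2
= (1)^2 - (-326)*(-6)^2
= 1 + 11736
= 11737

11737


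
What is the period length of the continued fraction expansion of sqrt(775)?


Run the CF algorithm for sqrt(775).
a_0 = floor(sqrt(775)) = 27; set m_0=0, q_0=1.
Recurrence: m' = q*a - m,  q' = (d - m'^2)/q,  a' = floor((a_0 + m')/q').
  step 1: m=27, q=46, a=1
  step 2: m=19, q=9, a=5
  step 3: m=26, q=11, a=4
  step 4: m=18, q=41, a=1
  step 5: m=23, q=6, a=8
  step 6: m=25, q=25, a=2
  step 7: m=25, q=6, a=8
  step 8: m=23, q=41, a=1
  step 9: m=18, q=11, a=4
  step 10: m=26, q=9, a=5
  step 11: m=19, q=46, a=1
  step 12: m=27, q=1, a=54
a_12 = 2*a_0 = 54, so the period closes here.
sqrt(775) = [27; 1, 5, 4, 1, 8, 2, 8, 1, 4, 5, 1, 54]
Period length = 12

12


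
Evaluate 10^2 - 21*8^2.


x^2 - d*y^2
= 10^2 - 21*8^2
= 100 - 1344
= -1244

-1244


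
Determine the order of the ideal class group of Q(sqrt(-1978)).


K = Q(sqrt(-1978)). d mod 4 = 2, so D = disc(K) = 4d = -7912
h(K) equals the number of primitive reduced positive-definite forms (a, b, c) = a*x^2 + b*x*y + c*y^2 with b^2 - 4ac = D,
where reduced means |b| <= a <= c, with b >= 0 whenever |b| = a or a = c, and primitive means gcd(a, b, c) = 1.
Reduced forces 3a^2 <= |D| = 7912, so 1 <= a <= 51; b must have the parity of D, and c = (b^2 - D)/(4a) must be an integer >= a.
Enumerate a = 1..51, b in [-a, a]:
  a=1: (1, 0, 1978)  [1]
  a=2: (2, 0, 989)  [1]
  a=3..18: none
  a=19: (19, -12, 106), (19, 12, 106)  [2]
  a=20..22: none
  a=23: (23, 0, 86)  [1]
  a=24..28: none
  a=29: (29, -18, 71), (29, 18, 71)  [2]
  a=30..37: none
  a=38: (38, -12, 53), (38, 12, 53)  [2]
  a=39..40: none
  a=41: (41, -40, 58), (41, 40, 58)  [2]
  a=42: none
  a=43: (43, 0, 46)  [1]
  a=44..51: none
Total reduced forms: 1 + 1 + 2 + 1 + 2 + 2 + 2 + 1 = 12
h = 12

12


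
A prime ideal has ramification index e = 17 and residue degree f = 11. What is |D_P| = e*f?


|D_P| = e * f
= 17 * 11
= 187

187


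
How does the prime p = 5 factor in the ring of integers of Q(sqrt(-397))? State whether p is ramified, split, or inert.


K = Q(sqrt(-397)). Since d mod 4 = 3, disc(K) = -1588.
Check p | disc: -1588 mod 5 = 2.
p does not divide disc. Compute Legendre symbol (d/p):
3^((5-1)/2) mod 5 = -1
(d/p) = -1, so p is inert: (p) stays prime with e=1, f=2, g=1.
Therefore p is inert.

inert


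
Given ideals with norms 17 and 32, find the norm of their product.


N(IJ) = N(I) * N(J)
= 17 * 32
= 544

544


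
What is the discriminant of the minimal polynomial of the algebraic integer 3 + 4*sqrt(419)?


The element 3 + 4*sqrt(419) has minimal polynomial:
x^2 - 6*x - 6695
Discriminant = (-6)^2 - 4*(-6695)
= 36 + 26780
= 26816

26816


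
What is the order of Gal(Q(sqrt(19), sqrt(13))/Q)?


The 2 square roots of distinct primes are multiplicatively independent over Q,
so [K:Q] = 2^2 and Gal(K/Q) is isomorphic to (Z/2Z)^2.
|Gal| = 2^2 = 4

4


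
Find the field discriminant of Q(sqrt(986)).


For K = Q(sqrt(d)) with d squarefree: disc(K) = d if d = 1 mod 4, and disc(K) = 4d if d = 2 or 3 mod 4.
Here d = 986, and d mod 4 = 2.
d = 2 mod 4, not 1 (O_K = Z[sqrt(d)]), so disc(K) = 4d = 4 * (986) = 3944

3944


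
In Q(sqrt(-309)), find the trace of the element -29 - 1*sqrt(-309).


Tr(a + b*sqrt(d)) = (a + b*sqrt(d)) + (a - b*sqrt(d)) = 2a
= 2 * (-29)
= -58

-58


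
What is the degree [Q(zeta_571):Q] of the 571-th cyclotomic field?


The degree equals Euler's totient phi(571).
571 = 571
phi(571) = 570

570


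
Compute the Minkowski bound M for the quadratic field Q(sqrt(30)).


d = 30, d mod 4 = 2, so disc(K) = 4d = 120; |disc(K)| = 120
Real quadratic field, so n = 2, s = r2 = 0, r1 = 2
M = (n!/n^n) * (4/pi)^s * sqrt(|disc(K)|) = (2!/2^2) * (4/pi)^0 * sqrt(120)
= 0.5 * 1.000000 * 10.954451
= 5.4772

5.4772


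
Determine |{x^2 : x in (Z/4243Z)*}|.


For prime p, the number of non-zero quadratic residues is (p-1)/2.
= (4243-1)/2
= 2121

2121


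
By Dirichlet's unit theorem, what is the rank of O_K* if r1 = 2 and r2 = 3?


By Dirichlet's unit theorem:
rank = r1 + r2 - 1
= 2 + 3 - 1
= 4

4


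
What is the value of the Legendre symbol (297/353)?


p = 353 is prime, so compute (297/353) with the reciprocity algorithm (Jacobi-symbol steps: pull out 2s via (2/n), flip via reciprocity, reduce):
  reciprocity: (297/353) -> +(353/297)
  reduce: (56/297)
  pull out 2: (2/297) = +1  (since 297 mod 8 = 1)
  pull out 2: (2/297) = +1  (since 297 mod 8 = 1)
  pull out 2: (2/297) = +1  (since 297 mod 8 = 1)
  reciprocity: (7/297) -> +(297/7)
  reduce: (3/7)
  reciprocity: (3/7) -> -(7/3)
  reduce: (1/3)
  (1/3) = 1
Product of signs = -1
(297/353) = -1

-1


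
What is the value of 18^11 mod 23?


p = 23 is prime and the exponent is (p-1)/2 = 11, so by Euler's criterion 18^11 = (18/23) = +1 or -1 mod 23.
Compute by square-and-multiply:
  11 = 8 + 2 + 1 (binary 1011)
  Repeated squaring mod 23: 18^1 = 18, 18^2 = 2, 18^4 = 4, 18^8 = 16
  18^11 = 18^8 * 18^2 * 18^1 = 16 * 2 * 18 mod 23
    16 * 2 = 32 = 9 mod 23
    9 * 18 = 162 = 1 mod 23
  18^11 = 1 mod 23
Result 1: 18 is a quadratic residue mod 23.
18^11 mod 23 = 1

1


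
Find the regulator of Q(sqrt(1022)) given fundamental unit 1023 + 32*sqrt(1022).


epsilon = 1023 + 32*sqrt(1022)
= 2045.9995
R = ln(2045.9995)
= 7.6236

7.6236


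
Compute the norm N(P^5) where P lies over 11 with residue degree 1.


N(P^a) = p^(a*f)
= 11^(5*1)
= 11^5
= 161051

161051


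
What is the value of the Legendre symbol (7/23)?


p = 23 is prime, so compute (7/23) with the reciprocity algorithm (Jacobi-symbol steps: pull out 2s via (2/n), flip via reciprocity, reduce):
  reciprocity: (7/23) -> -(23/7)
  reduce: (2/7)
  pull out 2: (2/7) = +1  (since 7 mod 8 = 7)
  (1/7) = 1
Product of signs = -1
(7/23) = -1

-1


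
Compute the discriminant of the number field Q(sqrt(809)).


For K = Q(sqrt(d)) with d squarefree: disc(K) = d if d = 1 mod 4, and disc(K) = 4d if d = 2 or 3 mod 4.
Here d = 809, and d mod 4 = 1.
d = 1 mod 4 (O_K = Z[(1+sqrt(d))/2]), so disc(K) = d = 809

809


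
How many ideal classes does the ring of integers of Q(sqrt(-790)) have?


K = Q(sqrt(-790)). d mod 4 = 2, so D = disc(K) = 4d = -3160
h(K) equals the number of primitive reduced positive-definite forms (a, b, c) = a*x^2 + b*x*y + c*y^2 with b^2 - 4ac = D,
where reduced means |b| <= a <= c, with b >= 0 whenever |b| = a or a = c, and primitive means gcd(a, b, c) = 1.
Reduced forces 3a^2 <= |D| = 3160, so 1 <= a <= 32; b must have the parity of D, and c = (b^2 - D)/(4a) must be an integer >= a.
Enumerate a = 1..32, b in [-a, a]:
  a=1: (1, 0, 790)  [1]
  a=2: (2, 0, 395)  [1]
  a=3..4: none
  a=5: (5, 0, 158)  [1]
  a=6: none
  a=7: (7, -2, 113), (7, 2, 113)  [2]
  a=8..9: none
  a=10: (10, 0, 79)  [1]
  a=11..12: none
  a=13: (13, -8, 62), (13, 8, 62)  [2]
  a=14: (14, -12, 59), (14, 12, 59)  [2]
  a=15..16: none
  a=17: (17, -6, 47), (17, 6, 47)  [2]
  a=18..25: none
  a=26: (26, -8, 31), (26, 8, 31)  [2]
  a=27..28: none
  a=29: (29, -28, 34), (29, 28, 34)  [2]
  a=30..32: none
Total reduced forms: 1 + 1 + 1 + 2 + 1 + 2 + 2 + 2 + 2 + 2 = 16
h = 16

16


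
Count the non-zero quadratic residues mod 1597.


For prime p, the number of non-zero quadratic residues is (p-1)/2.
= (1597-1)/2
= 798

798


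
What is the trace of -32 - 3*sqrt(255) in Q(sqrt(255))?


Tr(a + b*sqrt(d)) = (a + b*sqrt(d)) + (a - b*sqrt(d)) = 2a
= 2 * (-32)
= -64

-64


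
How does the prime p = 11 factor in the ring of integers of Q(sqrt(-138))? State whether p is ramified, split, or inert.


K = Q(sqrt(-138)). Since d mod 4 = 2, disc(K) = -552.
Check p | disc: -552 mod 11 = 9.
p does not divide disc. Compute Legendre symbol (d/p):
5^((11-1)/2) mod 11 = 1
(d/p) = 1, so p splits: (p) = P*P' with e=1, f=1, g=2.
Therefore p is split.

split


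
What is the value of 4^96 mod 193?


p = 193 is prime and the exponent is (p-1)/2 = 96, so by Euler's criterion 4^96 = (4/193) = +1 or -1 mod 193.
Compute by square-and-multiply:
  96 = 64 + 32 (binary 1100000)
  Repeated squaring mod 193: 4^1 = 4, 4^2 = 16, 4^4 = 63, 4^8 = 109, 4^16 = 108, 4^32 = 84, 4^64 = 108
  4^96 = 4^64 * 4^32 = 108 * 84 mod 193
    108 * 84 = 9072 = 1 mod 193
  4^96 = 1 mod 193
Result 1: 4 is a quadratic residue mod 193.
4^96 mod 193 = 1

1


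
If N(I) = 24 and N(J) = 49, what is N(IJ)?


N(IJ) = N(I) * N(J)
= 24 * 49
= 1176

1176


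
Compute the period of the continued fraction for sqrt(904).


Run the CF algorithm for sqrt(904).
a_0 = floor(sqrt(904)) = 30; set m_0=0, q_0=1.
Recurrence: m' = q*a - m,  q' = (d - m'^2)/q,  a' = floor((a_0 + m')/q').
  step 1: m=30, q=4, a=15
  step 2: m=30, q=1, a=60
a_2 = 2*a_0 = 60, so the period closes here.
sqrt(904) = [30; 15, 60]
Period length = 2

2


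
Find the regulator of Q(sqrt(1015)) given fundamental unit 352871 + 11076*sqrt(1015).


epsilon = 352871 + 11076*sqrt(1015)
= 705742.0000
R = ln(705742.0000)
= 13.4670

13.4670


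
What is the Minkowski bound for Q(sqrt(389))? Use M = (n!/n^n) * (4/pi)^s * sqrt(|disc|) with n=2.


d = 389, d mod 4 = 1, so disc(K) = d = 389; |disc(K)| = 389
Real quadratic field, so n = 2, s = r2 = 0, r1 = 2
M = (n!/n^n) * (4/pi)^s * sqrt(|disc(K)|) = (2!/2^2) * (4/pi)^0 * sqrt(389)
= 0.5 * 1.000000 * 19.723083
= 9.8615

9.8615


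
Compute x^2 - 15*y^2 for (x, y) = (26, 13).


x^2 - d*y^2
= 26^2 - 15*13^2
= 676 - 2535
= -1859

-1859


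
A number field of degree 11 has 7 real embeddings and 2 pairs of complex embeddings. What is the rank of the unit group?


By Dirichlet's unit theorem:
rank = r1 + r2 - 1
= 7 + 2 - 1
= 8

8


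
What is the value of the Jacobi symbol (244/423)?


Compute (244/423) via quadratic reciprocity:
  pull out 2: (2/423) = +1  (since 423 mod 8 = 7)
  pull out 2: (2/423) = +1  (since 423 mod 8 = 7)
  reciprocity: (61/423) -> +(423/61)
  reduce: (57/61)
  reciprocity: (57/61) -> +(61/57)
  reduce: (4/57)
  pull out 2: (2/57) = +1  (since 57 mod 8 = 1)
  pull out 2: (2/57) = +1  (since 57 mod 8 = 1)
  (1/57) = 1
Product of signs = 1

1


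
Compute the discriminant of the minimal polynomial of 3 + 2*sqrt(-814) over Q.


The element 3 + 2*sqrt(-814) has minimal polynomial:
x^2 - 6*x + 3265
Discriminant = (-6)^2 - 4*(3265)
= 36 - 13060
= -13024

-13024


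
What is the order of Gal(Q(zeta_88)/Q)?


|Gal(Q(zeta_88)/Q)| = phi(88)
= 40

40


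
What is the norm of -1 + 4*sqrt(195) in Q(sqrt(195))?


N(a + b*sqrt(d)) = a^2 - d*b^2
= (-1)^2 - (195)*(4)^2
= 1 - 3120
= -3119

-3119


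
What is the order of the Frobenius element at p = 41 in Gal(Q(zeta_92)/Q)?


The Frobenius at p in Gal(Q(zeta_n)/Q) = (Z/nZ)* is the class of p, so its order is ord_92(41), the smallest k >= 1 with 41^k = 1 mod 92.
n = 92 = 2^2 * 23, phi(92) = 44; the order divides phi(n).
Divisors of 44: 1, 2, 4, 11, 22, 44
Repeated squaring mod 92: 41^1 = 41, 41^2 = 25, 41^4 = 73, 41^8 = 85, 41^16 = 49, 41^32 = 9
Test divisors in increasing order:
  k=1: 41^1 = 41 mod 92
  k=2: 41^2 = 25 mod 92
  k=4: 41^4 = 73 mod 92
  k=11: 41^11 = 85 * 25 * 41 = 1 mod 92  <- first divisor giving 1
Order = 11

11


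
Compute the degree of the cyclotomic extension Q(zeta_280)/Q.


The degree equals Euler's totient phi(280).
280 = 2^3 * 5 * 7
phi(280) = 96

96


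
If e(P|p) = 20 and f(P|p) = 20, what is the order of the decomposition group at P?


|D_P| = e * f
= 20 * 20
= 400

400


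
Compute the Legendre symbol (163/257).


p = 257 is prime, so compute (163/257) with the reciprocity algorithm (Jacobi-symbol steps: pull out 2s via (2/n), flip via reciprocity, reduce):
  reciprocity: (163/257) -> +(257/163)
  reduce: (94/163)
  pull out 2: (2/163) = -1  (since 163 mod 8 = 3)
  reciprocity: (47/163) -> -(163/47)
  reduce: (22/47)
  pull out 2: (2/47) = +1  (since 47 mod 8 = 7)
  reciprocity: (11/47) -> -(47/11)
  reduce: (3/11)
  reciprocity: (3/11) -> -(11/3)
  reduce: (2/3)
  pull out 2: (2/3) = -1  (since 3 mod 8 = 3)
  (1/3) = 1
Product of signs = -1
(163/257) = -1

-1


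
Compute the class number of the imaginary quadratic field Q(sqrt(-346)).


K = Q(sqrt(-346)). d mod 4 = 2, so D = disc(K) = 4d = -1384
h(K) equals the number of primitive reduced positive-definite forms (a, b, c) = a*x^2 + b*x*y + c*y^2 with b^2 - 4ac = D,
where reduced means |b| <= a <= c, with b >= 0 whenever |b| = a or a = c, and primitive means gcd(a, b, c) = 1.
Reduced forces 3a^2 <= |D| = 1384, so 1 <= a <= 21; b must have the parity of D, and c = (b^2 - D)/(4a) must be an integer >= a.
Enumerate a = 1..21, b in [-a, a]:
  a=1: (1, 0, 346)  [1]
  a=2: (2, 0, 173)  [1]
  a=3..4: none
  a=5: (5, -4, 70), (5, 4, 70)  [2]
  a=6: none
  a=7: (7, -4, 50), (7, 4, 50)  [2]
  a=8..9: none
  a=10: (10, -4, 35), (10, 4, 35)  [2]
  a=11..13: none
  a=14: (14, -4, 25), (14, 4, 25)  [2]
  a=15..21: none
Total reduced forms: 1 + 1 + 2 + 2 + 2 + 2 = 10
h = 10

10


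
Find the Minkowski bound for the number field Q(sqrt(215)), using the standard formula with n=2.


d = 215, d mod 4 = 3, so disc(K) = 4d = 860; |disc(K)| = 860
Real quadratic field, so n = 2, s = r2 = 0, r1 = 2
M = (n!/n^n) * (4/pi)^s * sqrt(|disc(K)|) = (2!/2^2) * (4/pi)^0 * sqrt(860)
= 0.5 * 1.000000 * 29.325757
= 14.6629

14.6629


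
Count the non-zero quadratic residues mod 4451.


For prime p, the number of non-zero quadratic residues is (p-1)/2.
= (4451-1)/2
= 2225

2225


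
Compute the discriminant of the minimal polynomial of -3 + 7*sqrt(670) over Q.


The element -3 + 7*sqrt(670) has minimal polynomial:
x^2 + 6*x - 32821
Discriminant = (6)^2 - 4*(-32821)
= 36 + 131284
= 131320

131320


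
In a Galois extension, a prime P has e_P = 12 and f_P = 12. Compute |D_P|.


|D_P| = e * f
= 12 * 12
= 144

144


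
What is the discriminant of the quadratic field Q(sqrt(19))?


For K = Q(sqrt(d)) with d squarefree: disc(K) = d if d = 1 mod 4, and disc(K) = 4d if d = 2 or 3 mod 4.
Here d = 19, and d mod 4 = 3.
d = 3 mod 4, not 1 (O_K = Z[sqrt(d)]), so disc(K) = 4d = 4 * (19) = 76

76


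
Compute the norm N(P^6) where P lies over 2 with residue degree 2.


N(P^a) = p^(a*f)
= 2^(6*2)
= 2^12
= 4096

4096


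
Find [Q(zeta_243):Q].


The degree equals Euler's totient phi(243).
243 = 3^5
phi(243) = 162

162


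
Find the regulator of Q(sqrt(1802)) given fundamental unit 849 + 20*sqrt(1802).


epsilon = 849 + 20*sqrt(1802)
= 1697.9994
R = ln(1697.9994)
= 7.4372

7.4372


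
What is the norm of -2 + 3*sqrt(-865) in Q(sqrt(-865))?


N(a + b*sqrt(d)) = a^2 - d*b^2
= (-2)^2 - (-865)*(3)^2
= 4 + 7785
= 7789

7789


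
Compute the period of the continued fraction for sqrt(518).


Run the CF algorithm for sqrt(518).
a_0 = floor(sqrt(518)) = 22; set m_0=0, q_0=1.
Recurrence: m' = q*a - m,  q' = (d - m'^2)/q,  a' = floor((a_0 + m')/q').
  step 1: m=22, q=34, a=1
  step 2: m=12, q=11, a=3
  step 3: m=21, q=7, a=6
  step 4: m=21, q=11, a=3
  step 5: m=12, q=34, a=1
  step 6: m=22, q=1, a=44
a_6 = 2*a_0 = 44, so the period closes here.
sqrt(518) = [22; 1, 3, 6, 3, 1, 44]
Period length = 6

6


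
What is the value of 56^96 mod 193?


p = 193 is prime and the exponent is (p-1)/2 = 96, so by Euler's criterion 56^96 = (56/193) = +1 or -1 mod 193.
Compute by square-and-multiply:
  96 = 64 + 32 (binary 1100000)
  Repeated squaring mod 193: 56^1 = 56, 56^2 = 48, 56^4 = 181, 56^8 = 144, 56^16 = 85, 56^32 = 84, 56^64 = 108
  56^96 = 56^64 * 56^32 = 108 * 84 mod 193
    108 * 84 = 9072 = 1 mod 193
  56^96 = 1 mod 193
Result 1: 56 is a quadratic residue mod 193.
56^96 mod 193 = 1

1


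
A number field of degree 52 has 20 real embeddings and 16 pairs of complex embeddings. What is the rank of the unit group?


By Dirichlet's unit theorem:
rank = r1 + r2 - 1
= 20 + 16 - 1
= 35

35


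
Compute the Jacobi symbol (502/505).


Compute (502/505) via quadratic reciprocity:
  pull out 2: (2/505) = +1  (since 505 mod 8 = 1)
  reciprocity: (251/505) -> +(505/251)
  reduce: (3/251)
  reciprocity: (3/251) -> -(251/3)
  reduce: (2/3)
  pull out 2: (2/3) = -1  (since 3 mod 8 = 3)
  (1/3) = 1
Product of signs = 1

1


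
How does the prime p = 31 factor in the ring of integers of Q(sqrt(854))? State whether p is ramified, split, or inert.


K = Q(sqrt(854)). Since d mod 4 = 2, disc(K) = 3416.
Check p | disc: 3416 mod 31 = 6.
p does not divide disc. Compute Legendre symbol (d/p):
17^((31-1)/2) mod 31 = -1
(d/p) = -1, so p is inert: (p) stays prime with e=1, f=2, g=1.
Therefore p is inert.

inert


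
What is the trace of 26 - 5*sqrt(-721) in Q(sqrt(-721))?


Tr(a + b*sqrt(d)) = (a + b*sqrt(d)) + (a - b*sqrt(d)) = 2a
= 2 * (26)
= 52

52


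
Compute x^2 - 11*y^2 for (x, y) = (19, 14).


x^2 - d*y^2
= 19^2 - 11*14^2
= 361 - 2156
= -1795

-1795


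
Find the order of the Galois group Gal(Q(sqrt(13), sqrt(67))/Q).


The 2 square roots of distinct primes are multiplicatively independent over Q,
so [K:Q] = 2^2 and Gal(K/Q) is isomorphic to (Z/2Z)^2.
|Gal| = 2^2 = 4

4


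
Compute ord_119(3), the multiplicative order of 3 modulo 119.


We want ord_119(3), the smallest k >= 1 with 3^k = 1 mod 119.
n = 119 = 7 * 17, phi(119) = 96; the order divides phi(n).
Divisors of 96: 1, 2, 3, 4, 6, 8, 12, 16, 24, 32, 48, 96
Repeated squaring mod 119: 3^1 = 3, 3^2 = 9, 3^4 = 81, 3^8 = 16, 3^16 = 18, 3^32 = 86, 3^64 = 18
Test divisors in increasing order:
  k=1: 3^1 = 3 mod 119
  k=2: 3^2 = 9 mod 119
  k=3: 3^3 = 9 * 3 = 27 mod 119
  k=4: 3^4 = 81 mod 119
  k=6: 3^6 = 81 * 9 = 15 mod 119
  k=8: 3^8 = 16 mod 119
  k=12: 3^12 = 16 * 81 = 106 mod 119
  k=16: 3^16 = 18 mod 119
  k=24: 3^24 = 18 * 16 = 50 mod 119
  k=32: 3^32 = 86 mod 119
  k=48: 3^48 = 86 * 18 = 1 mod 119  <- first divisor giving 1
Order = 48

48


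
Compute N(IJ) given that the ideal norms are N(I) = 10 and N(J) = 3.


N(IJ) = N(I) * N(J)
= 10 * 3
= 30

30


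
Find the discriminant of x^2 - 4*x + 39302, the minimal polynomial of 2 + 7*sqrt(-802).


The element 2 + 7*sqrt(-802) has minimal polynomial:
x^2 - 4*x + 39302
Discriminant = (-4)^2 - 4*(39302)
= 16 - 157208
= -157192

-157192


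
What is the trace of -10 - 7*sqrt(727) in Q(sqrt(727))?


Tr(a + b*sqrt(d)) = (a + b*sqrt(d)) + (a - b*sqrt(d)) = 2a
= 2 * (-10)
= -20

-20


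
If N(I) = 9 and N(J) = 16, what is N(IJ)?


N(IJ) = N(I) * N(J)
= 9 * 16
= 144

144


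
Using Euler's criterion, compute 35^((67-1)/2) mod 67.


p = 67 is prime and the exponent is (p-1)/2 = 33, so by Euler's criterion 35^33 = (35/67) = +1 or -1 mod 67.
Compute by square-and-multiply:
  33 = 32 + 1 (binary 100001)
  Repeated squaring mod 67: 35^1 = 35, 35^2 = 19, 35^4 = 26, 35^8 = 6, 35^16 = 36, 35^32 = 23
  35^33 = 35^32 * 35^1 = 23 * 35 mod 67
    23 * 35 = 805 = 1 mod 67
  35^33 = 1 mod 67
Result 1: 35 is a quadratic residue mod 67.
35^33 mod 67 = 1

1


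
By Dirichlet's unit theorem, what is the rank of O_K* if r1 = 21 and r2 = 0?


By Dirichlet's unit theorem:
rank = r1 + r2 - 1
= 21 + 0 - 1
= 20

20


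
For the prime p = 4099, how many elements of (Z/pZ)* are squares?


For prime p, the number of non-zero quadratic residues is (p-1)/2.
= (4099-1)/2
= 2049

2049


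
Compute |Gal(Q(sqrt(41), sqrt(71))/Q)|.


The 2 square roots of distinct primes are multiplicatively independent over Q,
so [K:Q] = 2^2 and Gal(K/Q) is isomorphic to (Z/2Z)^2.
|Gal| = 2^2 = 4

4


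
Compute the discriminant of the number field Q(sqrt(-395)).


For K = Q(sqrt(d)) with d squarefree: disc(K) = d if d = 1 mod 4, and disc(K) = 4d if d = 2 or 3 mod 4.
Here d = -395, and d mod 4 = 1.
d = 1 mod 4 (O_K = Z[(1+sqrt(d))/2]), so disc(K) = d = -395

-395


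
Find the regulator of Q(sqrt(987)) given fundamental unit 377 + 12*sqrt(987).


epsilon = 377 + 12*sqrt(987)
= 753.9987
R = ln(753.9987)
= 6.6254

6.6254


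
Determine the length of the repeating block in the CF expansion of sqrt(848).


Run the CF algorithm for sqrt(848).
a_0 = floor(sqrt(848)) = 29; set m_0=0, q_0=1.
Recurrence: m' = q*a - m,  q' = (d - m'^2)/q,  a' = floor((a_0 + m')/q').
  step 1: m=29, q=7, a=8
  step 2: m=27, q=17, a=3
  step 3: m=24, q=16, a=3
  step 4: m=24, q=17, a=3
  step 5: m=27, q=7, a=8
  step 6: m=29, q=1, a=58
a_6 = 2*a_0 = 58, so the period closes here.
sqrt(848) = [29; 8, 3, 3, 3, 8, 58]
Period length = 6

6


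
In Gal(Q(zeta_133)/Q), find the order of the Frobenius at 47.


The Frobenius at p in Gal(Q(zeta_n)/Q) = (Z/nZ)* is the class of p, so its order is ord_133(47), the smallest k >= 1 with 47^k = 1 mod 133.
n = 133 = 7 * 19, phi(133) = 108; the order divides phi(n).
Divisors of 108: 1, 2, 3, 4, 6, 9, 12, 18, 27, 36, 54, 108
Repeated squaring mod 133: 47^1 = 47, 47^2 = 81, 47^4 = 44, 47^8 = 74, 47^16 = 23, 47^32 = 130, 47^64 = 9
Test divisors in increasing order:
  k=1: 47^1 = 47 mod 133
  k=2: 47^2 = 81 mod 133
  k=3: 47^3 = 81 * 47 = 83 mod 133
  k=4: 47^4 = 44 mod 133
  k=6: 47^6 = 44 * 81 = 106 mod 133
  k=9: 47^9 = 74 * 47 = 20 mod 133
  k=12: 47^12 = 74 * 44 = 64 mod 133
  k=18: 47^18 = 23 * 81 = 1 mod 133  <- first divisor giving 1
Order = 18

18


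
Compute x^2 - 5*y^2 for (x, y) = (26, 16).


x^2 - d*y^2
= 26^2 - 5*16^2
= 676 - 1280
= -604

-604


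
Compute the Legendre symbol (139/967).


p = 967 is prime, so compute (139/967) with the reciprocity algorithm (Jacobi-symbol steps: pull out 2s via (2/n), flip via reciprocity, reduce):
  reciprocity: (139/967) -> -(967/139)
  reduce: (133/139)
  reciprocity: (133/139) -> +(139/133)
  reduce: (6/133)
  pull out 2: (2/133) = -1  (since 133 mod 8 = 5)
  reciprocity: (3/133) -> +(133/3)
  reduce: (1/3)
  (1/3) = 1
Product of signs = 1
(139/967) = 1

1


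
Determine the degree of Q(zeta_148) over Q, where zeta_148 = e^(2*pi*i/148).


The degree equals Euler's totient phi(148).
148 = 2^2 * 37
phi(148) = 72

72


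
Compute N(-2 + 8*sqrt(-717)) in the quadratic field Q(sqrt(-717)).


N(a + b*sqrt(d)) = a^2 - d*b^2
= (-2)^2 - (-717)*(8)^2
= 4 + 45888
= 45892

45892


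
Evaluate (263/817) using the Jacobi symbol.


Compute (263/817) via quadratic reciprocity:
  reciprocity: (263/817) -> +(817/263)
  reduce: (28/263)
  pull out 2: (2/263) = +1  (since 263 mod 8 = 7)
  pull out 2: (2/263) = +1  (since 263 mod 8 = 7)
  reciprocity: (7/263) -> -(263/7)
  reduce: (4/7)
  pull out 2: (2/7) = +1  (since 7 mod 8 = 7)
  pull out 2: (2/7) = +1  (since 7 mod 8 = 7)
  (1/7) = 1
Product of signs = -1

-1


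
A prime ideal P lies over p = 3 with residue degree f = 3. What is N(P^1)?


N(P^a) = p^(a*f)
= 3^(1*3)
= 3^3
= 27

27


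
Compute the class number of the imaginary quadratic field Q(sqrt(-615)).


K = Q(sqrt(-615)). d mod 4 = 1, so D = disc(K) = d = -615
h(K) equals the number of primitive reduced positive-definite forms (a, b, c) = a*x^2 + b*x*y + c*y^2 with b^2 - 4ac = D,
where reduced means |b| <= a <= c, with b >= 0 whenever |b| = a or a = c, and primitive means gcd(a, b, c) = 1.
Reduced forces 3a^2 <= |D| = 615, so 1 <= a <= 14; b must have the parity of D, and c = (b^2 - D)/(4a) must be an integer >= a.
Enumerate a = 1..14, b in [-a, a]:
  a=1: (1, 1, 154)  [1]
  a=2: (2, -1, 77), (2, 1, 77)  [2]
  a=3: (3, 3, 52)  [1]
  a=4: (4, -3, 39), (4, 3, 39)  [2]
  a=5: (5, 5, 32)  [1]
  a=6: (6, -3, 26), (6, 3, 26)  [2]
  a=7: (7, -1, 22), (7, 1, 22)  [2]
  a=8: (8, -5, 20), (8, 5, 20)  [2]
  a=9: none
  a=10: (10, -5, 16), (10, 5, 16)  [2]
  a=11: (11, -1, 14), (11, 1, 14)  [2]
  a=12: (12, -3, 13), (12, 3, 13)  [2]
  a=13: none
  a=14: (14, 13, 14)  [1]
Total reduced forms: 1 + 2 + 1 + 2 + 1 + 2 + 2 + 2 + 2 + 2 + 2 + 1 = 20
h = 20

20


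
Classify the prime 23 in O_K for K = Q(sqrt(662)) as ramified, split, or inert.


K = Q(sqrt(662)). Since d mod 4 = 2, disc(K) = 2648.
Check p | disc: 2648 mod 23 = 3.
p does not divide disc. Compute Legendre symbol (d/p):
18^((23-1)/2) mod 23 = 1
(d/p) = 1, so p splits: (p) = P*P' with e=1, f=1, g=2.
Therefore p is split.

split


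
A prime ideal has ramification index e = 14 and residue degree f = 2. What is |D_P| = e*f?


|D_P| = e * f
= 14 * 2
= 28

28


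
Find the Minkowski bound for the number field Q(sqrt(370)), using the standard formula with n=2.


d = 370, d mod 4 = 2, so disc(K) = 4d = 1480; |disc(K)| = 1480
Real quadratic field, so n = 2, s = r2 = 0, r1 = 2
M = (n!/n^n) * (4/pi)^s * sqrt(|disc(K)|) = (2!/2^2) * (4/pi)^0 * sqrt(1480)
= 0.5 * 1.000000 * 38.470768
= 19.2354

19.2354


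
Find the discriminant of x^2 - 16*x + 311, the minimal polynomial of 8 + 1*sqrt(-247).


The element 8 + 1*sqrt(-247) has minimal polynomial:
x^2 - 16*x + 311
Discriminant = (-16)^2 - 4*(311)
= 256 - 1244
= -988

-988


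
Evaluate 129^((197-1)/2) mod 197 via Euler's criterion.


p = 197 is prime and the exponent is (p-1)/2 = 98, so by Euler's criterion 129^98 = (129/197) = +1 or -1 mod 197.
Compute by square-and-multiply:
  98 = 64 + 32 + 2 (binary 1100010)
  Repeated squaring mod 197: 129^1 = 129, 129^2 = 93, 129^4 = 178, 129^8 = 164, 129^16 = 104, 129^32 = 178, 129^64 = 164
  129^98 = 129^64 * 129^32 * 129^2 = 164 * 178 * 93 mod 197
    164 * 178 = 29192 = 36 mod 197
    36 * 93 = 3348 = 196 mod 197
  129^98 = 196 mod 197
Result 196 = p - 1 = -1 mod 197: 129 is a quadratic non-residue mod 197. As a residue in [0, p-1] the value is 196.
129^98 mod 197 = 196

196


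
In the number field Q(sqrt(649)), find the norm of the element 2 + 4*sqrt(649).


N(a + b*sqrt(d)) = a^2 - d*b^2
= (2)^2 - (649)*(4)^2
= 4 - 10384
= -10380

-10380


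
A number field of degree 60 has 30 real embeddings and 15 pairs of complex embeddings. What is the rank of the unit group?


By Dirichlet's unit theorem:
rank = r1 + r2 - 1
= 30 + 15 - 1
= 44

44


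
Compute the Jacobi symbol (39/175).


Compute (39/175) via quadratic reciprocity:
  reciprocity: (39/175) -> -(175/39)
  reduce: (19/39)
  reciprocity: (19/39) -> -(39/19)
  reduce: (1/19)
  (1/19) = 1
Product of signs = 1

1


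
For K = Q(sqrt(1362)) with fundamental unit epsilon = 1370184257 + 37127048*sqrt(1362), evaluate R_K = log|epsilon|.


epsilon = 1370184257 + 37127048*sqrt(1362)
= 2.7404e+09
R = ln(2.7404e+09)
= 21.7314

21.7314


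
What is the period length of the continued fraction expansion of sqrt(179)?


Run the CF algorithm for sqrt(179).
a_0 = floor(sqrt(179)) = 13; set m_0=0, q_0=1.
Recurrence: m' = q*a - m,  q' = (d - m'^2)/q,  a' = floor((a_0 + m')/q').
  step 1: m=13, q=10, a=2
  step 2: m=7, q=13, a=1
  step 3: m=6, q=11, a=1
  step 4: m=5, q=14, a=1
  step 5: m=9, q=7, a=3
  step 6: m=12, q=5, a=5
  step 7: m=13, q=2, a=13
  step 8: m=13, q=5, a=5
  step 9: m=12, q=7, a=3
  step 10: m=9, q=14, a=1
  step 11: m=5, q=11, a=1
  step 12: m=6, q=13, a=1
  step 13: m=7, q=10, a=2
  step 14: m=13, q=1, a=26
a_14 = 2*a_0 = 26, so the period closes here.
sqrt(179) = [13; 2, 1, 1, 1, 3, 5, 13, 5, 3, 1, 1, 1, 2, 26]
Period length = 14

14


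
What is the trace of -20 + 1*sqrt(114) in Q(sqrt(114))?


Tr(a + b*sqrt(d)) = (a + b*sqrt(d)) + (a - b*sqrt(d)) = 2a
= 2 * (-20)
= -40

-40


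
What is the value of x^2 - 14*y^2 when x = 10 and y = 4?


x^2 - d*y^2
= 10^2 - 14*4^2
= 100 - 224
= -124

-124


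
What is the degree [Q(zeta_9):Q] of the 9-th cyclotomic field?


The degree equals Euler's totient phi(9).
9 = 3^2
phi(9) = 6

6


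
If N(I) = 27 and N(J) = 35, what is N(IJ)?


N(IJ) = N(I) * N(J)
= 27 * 35
= 945

945


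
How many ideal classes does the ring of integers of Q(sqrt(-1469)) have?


K = Q(sqrt(-1469)). d mod 4 = 3, so D = disc(K) = 4d = -5876
h(K) equals the number of primitive reduced positive-definite forms (a, b, c) = a*x^2 + b*x*y + c*y^2 with b^2 - 4ac = D,
where reduced means |b| <= a <= c, with b >= 0 whenever |b| = a or a = c, and primitive means gcd(a, b, c) = 1.
Reduced forces 3a^2 <= |D| = 5876, so 1 <= a <= 44; b must have the parity of D, and c = (b^2 - D)/(4a) must be an integer >= a.
Enumerate a = 1..44, b in [-a, a]:
  a=1: (1, 0, 1469)  [1]
  a=2: (2, 2, 735)  [1]
  a=3: (3, -2, 490), (3, 2, 490)  [2]
  a=4: none
  a=5: (5, -2, 294), (5, 2, 294)  [2]
  a=6: (6, -2, 245), (6, 2, 245)  [2]
  a=7: (7, -2, 210), (7, 2, 210)  [2]
  a=8: none
  a=9: (9, -8, 165), (9, 8, 165)  [2]
  a=10: (10, -2, 147), (10, 2, 147)  [2]
  a=11: (11, -8, 135), (11, 8, 135)  [2]
  a=12: none
  a=13: (13, 0, 113)  [1]
  a=14: (14, -2, 105), (14, 2, 105)  [2]
  a=15: (15, -8, 99), (15, -2, 98), (15, 2, 98), (15, 8, 99)  [4]
  a=16..17: none
  a=18: (18, -10, 83), (18, 10, 83)  [2]
  a=19..20: none
  a=21: (21, -16, 73), (21, -2, 70), (21, 2, 70), (21, 16, 73)  [4]
  a=22: (22, -14, 69), (22, 14, 69)  [2]
  a=23: (23, -14, 66), (23, 14, 66)  [2]
  a=24: none
  a=25: (25, -18, 62), (25, 18, 62)  [2]
  a=26: (26, 26, 63)  [1]
  a=27: (27, -8, 55), (27, 8, 55)  [2]
  a=28..29: none
  a=30: (30, -22, 53), (30, -2, 49), (30, 2, 49), (30, 22, 53)  [4]
  a=31: (31, -18, 50), (31, 18, 50)  [2]
  a=32: none
  a=33: (33, -14, 46), (33, -8, 45), (33, 8, 45), (33, 14, 46)  [4]
  a=34: none
  a=35: (35, -12, 43), (35, -2, 42), (35, 2, 42), (35, 12, 43)  [4]
  a=36: none
  a=37: (37, -28, 45), (37, 28, 45)  [2]
  a=38: none
  a=39: (39, -26, 42), (39, 26, 42)  [2]
  a=40..44: none
Total reduced forms: 1 + 1 + 2 + 2 + 2 + 2 + 2 + 2 + 2 + 1 + 2 + 4 + 2 + 4 + 2 + 2 + 2 + 1 + 2 + 4 + 2 + 4 + 4 + 2 + 2 = 56
h = 56

56


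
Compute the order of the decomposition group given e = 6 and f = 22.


|D_P| = e * f
= 6 * 22
= 132

132


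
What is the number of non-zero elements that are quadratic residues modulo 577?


For prime p, the number of non-zero quadratic residues is (p-1)/2.
= (577-1)/2
= 288

288


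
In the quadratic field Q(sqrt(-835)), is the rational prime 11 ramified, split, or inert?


K = Q(sqrt(-835)). Since d mod 4 = 1, disc(K) = -835.
Check p | disc: -835 mod 11 = 1.
p does not divide disc. Compute Legendre symbol (d/p):
1^((11-1)/2) mod 11 = 1
(d/p) = 1, so p splits: (p) = P*P' with e=1, f=1, g=2.
Therefore p is split.

split


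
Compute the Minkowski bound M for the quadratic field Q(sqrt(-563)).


d = -563, d mod 4 = 1, so disc(K) = d = -563; |disc(K)| = 563
Imaginary quadratic field, so n = 2, s = r2 = 1, r1 = 0
M = (n!/n^n) * (4/pi)^s * sqrt(|disc(K)|) = (2!/2^2) * (4/pi)^1 * sqrt(563)
= 0.5 * 1.273240 * 23.727621
= 15.1055

15.1055


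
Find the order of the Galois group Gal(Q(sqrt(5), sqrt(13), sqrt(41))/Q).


The 3 square roots of distinct primes are multiplicatively independent over Q,
so [K:Q] = 2^3 and Gal(K/Q) is isomorphic to (Z/2Z)^3.
|Gal| = 2^3 = 8

8


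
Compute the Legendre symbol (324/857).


p = 857 is prime, so compute (324/857) with the reciprocity algorithm (Jacobi-symbol steps: pull out 2s via (2/n), flip via reciprocity, reduce):
  pull out 2: (2/857) = +1  (since 857 mod 8 = 1)
  pull out 2: (2/857) = +1  (since 857 mod 8 = 1)
  reciprocity: (81/857) -> +(857/81)
  reduce: (47/81)
  reciprocity: (47/81) -> +(81/47)
  reduce: (34/47)
  pull out 2: (2/47) = +1  (since 47 mod 8 = 7)
  reciprocity: (17/47) -> +(47/17)
  reduce: (13/17)
  reciprocity: (13/17) -> +(17/13)
  reduce: (4/13)
  pull out 2: (2/13) = -1  (since 13 mod 8 = 5)
  pull out 2: (2/13) = -1  (since 13 mod 8 = 5)
  (1/13) = 1
Product of signs = 1
(324/857) = 1

1


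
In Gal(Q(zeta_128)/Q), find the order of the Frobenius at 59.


The Frobenius at p in Gal(Q(zeta_n)/Q) = (Z/nZ)* is the class of p, so its order is ord_128(59), the smallest k >= 1 with 59^k = 1 mod 128.
n = 128 = 2^7, phi(128) = 64; the order divides phi(n).
Divisors of 64: 1, 2, 4, 8, 16, 32, 64
Repeated squaring mod 128: 59^1 = 59, 59^2 = 25, 59^4 = 113, 59^8 = 97, 59^16 = 65, 59^32 = 1, 59^64 = 1
Test divisors in increasing order:
  k=1: 59^1 = 59 mod 128
  k=2: 59^2 = 25 mod 128
  k=4: 59^4 = 113 mod 128
  k=8: 59^8 = 97 mod 128
  k=16: 59^16 = 65 mod 128
  k=32: 59^32 = 1 mod 128  <- first divisor giving 1
Order = 32

32


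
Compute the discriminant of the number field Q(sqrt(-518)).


For K = Q(sqrt(d)) with d squarefree: disc(K) = d if d = 1 mod 4, and disc(K) = 4d if d = 2 or 3 mod 4.
Here d = -518, and d mod 4 = 2.
d = 2 mod 4, not 1 (O_K = Z[sqrt(d)]), so disc(K) = 4d = 4 * (-518) = -2072

-2072


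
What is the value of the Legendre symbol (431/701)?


p = 701 is prime, so compute (431/701) with the reciprocity algorithm (Jacobi-symbol steps: pull out 2s via (2/n), flip via reciprocity, reduce):
  reciprocity: (431/701) -> +(701/431)
  reduce: (270/431)
  pull out 2: (2/431) = +1  (since 431 mod 8 = 7)
  reciprocity: (135/431) -> -(431/135)
  reduce: (26/135)
  pull out 2: (2/135) = +1  (since 135 mod 8 = 7)
  reciprocity: (13/135) -> +(135/13)
  reduce: (5/13)
  reciprocity: (5/13) -> +(13/5)
  reduce: (3/5)
  reciprocity: (3/5) -> +(5/3)
  reduce: (2/3)
  pull out 2: (2/3) = -1  (since 3 mod 8 = 3)
  (1/3) = 1
Product of signs = 1
(431/701) = 1

1
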